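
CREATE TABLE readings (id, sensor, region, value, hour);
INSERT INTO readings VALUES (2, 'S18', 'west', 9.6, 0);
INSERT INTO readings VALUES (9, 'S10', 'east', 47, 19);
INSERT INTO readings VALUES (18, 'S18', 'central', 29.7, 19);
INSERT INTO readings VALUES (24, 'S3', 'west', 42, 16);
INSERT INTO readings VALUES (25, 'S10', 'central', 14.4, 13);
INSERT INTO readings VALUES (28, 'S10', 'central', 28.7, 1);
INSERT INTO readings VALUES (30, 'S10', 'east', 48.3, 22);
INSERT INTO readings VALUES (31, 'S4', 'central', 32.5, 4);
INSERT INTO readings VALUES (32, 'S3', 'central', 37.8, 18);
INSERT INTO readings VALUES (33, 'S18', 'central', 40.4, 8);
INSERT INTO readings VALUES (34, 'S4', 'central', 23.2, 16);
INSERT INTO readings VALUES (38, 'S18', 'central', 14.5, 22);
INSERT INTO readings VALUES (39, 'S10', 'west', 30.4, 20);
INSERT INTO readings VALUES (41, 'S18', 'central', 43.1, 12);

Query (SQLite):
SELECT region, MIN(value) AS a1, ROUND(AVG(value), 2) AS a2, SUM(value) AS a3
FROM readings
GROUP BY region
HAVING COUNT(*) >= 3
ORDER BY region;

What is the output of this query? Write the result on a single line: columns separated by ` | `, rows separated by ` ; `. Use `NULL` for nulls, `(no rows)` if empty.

Group readings by region.
Per group compute: MIN(value), ROUND(AVG(value), 2), SUM(value).
HAVING: drop groups with fewer than 3 rows.
  central: ids {18, 25, 28, 31, 32, 33, 34, 38, 41} → MIN(value)=14.4, ROUND(AVG(value), 2)=29.37, SUM(value)=264.3
  east: ids {9, 30} → MIN(value)=47, ROUND(AVG(value), 2)=47.65, SUM(value)=95.3
  west: ids {2, 24, 39} → MIN(value)=9.6, ROUND(AVG(value), 2)=27.33, SUM(value)=82

central | 14.4 | 29.37 | 264.3 ; west | 9.6 | 27.33 | 82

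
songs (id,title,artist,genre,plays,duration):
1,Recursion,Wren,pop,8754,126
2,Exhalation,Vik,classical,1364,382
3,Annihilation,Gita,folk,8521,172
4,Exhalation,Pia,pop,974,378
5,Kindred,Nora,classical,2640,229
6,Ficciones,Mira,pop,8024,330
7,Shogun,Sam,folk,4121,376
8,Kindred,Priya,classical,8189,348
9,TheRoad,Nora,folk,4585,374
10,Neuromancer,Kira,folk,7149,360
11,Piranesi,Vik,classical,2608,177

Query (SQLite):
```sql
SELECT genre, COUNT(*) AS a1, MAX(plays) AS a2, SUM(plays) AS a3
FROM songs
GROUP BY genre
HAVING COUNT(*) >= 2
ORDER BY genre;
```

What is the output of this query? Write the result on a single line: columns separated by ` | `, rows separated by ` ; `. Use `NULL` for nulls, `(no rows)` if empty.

Group songs by genre.
Per group compute: COUNT(*), MAX(plays), SUM(plays).
HAVING: drop groups with fewer than 2 rows.
  classical: ids {2, 5, 8, 11} → COUNT(*)=4, MAX(plays)=8189, SUM(plays)=14801
  folk: ids {3, 7, 9, 10} → COUNT(*)=4, MAX(plays)=8521, SUM(plays)=24376
  pop: ids {1, 4, 6} → COUNT(*)=3, MAX(plays)=8754, SUM(plays)=17752

classical | 4 | 8189 | 14801 ; folk | 4 | 8521 | 24376 ; pop | 3 | 8754 | 17752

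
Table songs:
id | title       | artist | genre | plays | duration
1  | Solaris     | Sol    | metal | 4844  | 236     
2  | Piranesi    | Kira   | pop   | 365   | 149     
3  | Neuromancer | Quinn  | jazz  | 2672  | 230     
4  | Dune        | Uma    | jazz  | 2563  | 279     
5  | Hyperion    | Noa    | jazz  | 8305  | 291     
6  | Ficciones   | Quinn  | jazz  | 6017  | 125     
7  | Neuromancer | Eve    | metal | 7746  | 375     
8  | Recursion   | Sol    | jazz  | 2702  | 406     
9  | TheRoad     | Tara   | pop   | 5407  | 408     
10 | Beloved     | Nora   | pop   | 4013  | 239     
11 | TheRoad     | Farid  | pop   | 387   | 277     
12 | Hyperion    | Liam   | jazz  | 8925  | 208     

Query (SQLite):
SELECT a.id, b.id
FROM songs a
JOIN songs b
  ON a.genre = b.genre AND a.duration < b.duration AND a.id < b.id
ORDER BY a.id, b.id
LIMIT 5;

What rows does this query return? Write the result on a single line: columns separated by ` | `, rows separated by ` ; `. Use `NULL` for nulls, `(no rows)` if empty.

Pairs (a,b) with same genre, a.duration < b.duration, a.id < b.id.
genre groups: jazz:{3,4,5,6,8,12} metal:{1,7} pop:{2,9,10,11}
Ordered by (a.id, b.id); first 5.

1 | 7 ; 2 | 9 ; 2 | 10 ; 2 | 11 ; 3 | 4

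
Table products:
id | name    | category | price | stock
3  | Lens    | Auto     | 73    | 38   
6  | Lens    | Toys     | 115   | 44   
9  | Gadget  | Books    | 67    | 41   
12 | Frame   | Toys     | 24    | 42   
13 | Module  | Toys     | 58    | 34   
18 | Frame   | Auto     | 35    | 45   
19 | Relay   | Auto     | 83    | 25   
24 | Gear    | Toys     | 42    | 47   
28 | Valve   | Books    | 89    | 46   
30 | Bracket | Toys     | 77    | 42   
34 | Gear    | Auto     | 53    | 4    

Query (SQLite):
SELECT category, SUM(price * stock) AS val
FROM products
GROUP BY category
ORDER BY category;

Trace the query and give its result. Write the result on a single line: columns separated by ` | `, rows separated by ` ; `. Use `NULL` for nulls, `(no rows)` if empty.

Auto | 6636 ; Books | 6841 ; Toys | 13248

For each row compute price * stock.
Group by category; take SUM of the expression per group.
  Auto: ids {3, 18, 19, 34} → SUM(price * stock)=6636
  Books: ids {9, 28} → SUM(price * stock)=6841
  Toys: ids {6, 12, 13, 24, 30} → SUM(price * stock)=13248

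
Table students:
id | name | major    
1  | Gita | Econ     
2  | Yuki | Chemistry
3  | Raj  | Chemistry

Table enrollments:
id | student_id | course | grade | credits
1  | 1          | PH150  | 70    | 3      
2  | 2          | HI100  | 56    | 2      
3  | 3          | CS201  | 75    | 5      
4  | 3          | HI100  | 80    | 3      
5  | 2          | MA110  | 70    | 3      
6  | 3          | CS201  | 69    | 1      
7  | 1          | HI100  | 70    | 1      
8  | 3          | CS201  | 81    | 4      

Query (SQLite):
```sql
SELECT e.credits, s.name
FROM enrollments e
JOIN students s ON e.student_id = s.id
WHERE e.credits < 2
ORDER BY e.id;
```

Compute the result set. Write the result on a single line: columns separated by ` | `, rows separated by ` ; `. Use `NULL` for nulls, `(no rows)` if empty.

1 | Raj ; 1 | Gita

Each enrollments row matches the students row where student_id = students.id.
Then keep rows with e.credits < 2.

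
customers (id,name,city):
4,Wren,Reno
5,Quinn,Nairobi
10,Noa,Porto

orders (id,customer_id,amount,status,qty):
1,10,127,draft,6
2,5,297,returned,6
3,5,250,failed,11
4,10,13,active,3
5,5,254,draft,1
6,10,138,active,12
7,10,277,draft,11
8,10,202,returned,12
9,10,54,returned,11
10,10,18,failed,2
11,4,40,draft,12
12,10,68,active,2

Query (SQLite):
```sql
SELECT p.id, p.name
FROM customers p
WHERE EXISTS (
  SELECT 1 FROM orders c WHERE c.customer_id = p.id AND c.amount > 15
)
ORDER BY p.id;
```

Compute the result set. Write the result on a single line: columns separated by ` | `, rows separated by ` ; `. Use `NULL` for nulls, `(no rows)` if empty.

4 | Wren ; 5 | Quinn ; 10 | Noa

For each customers row, check whether any orders with matching customer_id has amount > 15.
Keep rows where that is true.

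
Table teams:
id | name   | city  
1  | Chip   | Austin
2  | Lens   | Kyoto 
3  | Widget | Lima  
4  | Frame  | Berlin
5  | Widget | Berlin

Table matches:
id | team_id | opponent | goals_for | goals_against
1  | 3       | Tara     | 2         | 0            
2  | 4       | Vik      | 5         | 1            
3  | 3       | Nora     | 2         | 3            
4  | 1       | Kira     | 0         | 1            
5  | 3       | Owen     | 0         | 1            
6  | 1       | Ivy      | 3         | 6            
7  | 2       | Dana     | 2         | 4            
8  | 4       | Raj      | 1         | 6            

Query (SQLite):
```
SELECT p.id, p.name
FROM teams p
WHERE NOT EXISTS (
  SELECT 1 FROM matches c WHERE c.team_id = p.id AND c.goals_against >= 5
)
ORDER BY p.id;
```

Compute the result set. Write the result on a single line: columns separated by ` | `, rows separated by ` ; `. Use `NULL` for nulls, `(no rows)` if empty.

For each teams row, check whether any matches with matching team_id has goals_against >= 5.
Keep rows where that is false.

2 | Lens ; 3 | Widget ; 5 | Widget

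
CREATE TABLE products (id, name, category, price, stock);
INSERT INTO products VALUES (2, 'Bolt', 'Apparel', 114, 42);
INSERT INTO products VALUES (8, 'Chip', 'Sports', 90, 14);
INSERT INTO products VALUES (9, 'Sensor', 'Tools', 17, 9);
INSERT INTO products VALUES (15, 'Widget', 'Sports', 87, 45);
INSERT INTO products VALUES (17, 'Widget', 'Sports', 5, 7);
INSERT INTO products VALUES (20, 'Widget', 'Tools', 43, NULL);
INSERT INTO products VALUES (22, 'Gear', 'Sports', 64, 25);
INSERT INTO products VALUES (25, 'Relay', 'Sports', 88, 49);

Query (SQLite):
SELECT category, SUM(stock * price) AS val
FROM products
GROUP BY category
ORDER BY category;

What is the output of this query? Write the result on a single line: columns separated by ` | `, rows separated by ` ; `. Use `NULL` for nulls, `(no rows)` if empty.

For each row compute stock * price.
Group by category; take SUM of the expression per group.
  Apparel: ids {2} → SUM(stock * price)=4788
  Sports: ids {8, 15, 17, 22, 25} → SUM(stock * price)=11122
  Tools: ids {9, 20} → SUM(stock * price)=153

Apparel | 4788 ; Sports | 11122 ; Tools | 153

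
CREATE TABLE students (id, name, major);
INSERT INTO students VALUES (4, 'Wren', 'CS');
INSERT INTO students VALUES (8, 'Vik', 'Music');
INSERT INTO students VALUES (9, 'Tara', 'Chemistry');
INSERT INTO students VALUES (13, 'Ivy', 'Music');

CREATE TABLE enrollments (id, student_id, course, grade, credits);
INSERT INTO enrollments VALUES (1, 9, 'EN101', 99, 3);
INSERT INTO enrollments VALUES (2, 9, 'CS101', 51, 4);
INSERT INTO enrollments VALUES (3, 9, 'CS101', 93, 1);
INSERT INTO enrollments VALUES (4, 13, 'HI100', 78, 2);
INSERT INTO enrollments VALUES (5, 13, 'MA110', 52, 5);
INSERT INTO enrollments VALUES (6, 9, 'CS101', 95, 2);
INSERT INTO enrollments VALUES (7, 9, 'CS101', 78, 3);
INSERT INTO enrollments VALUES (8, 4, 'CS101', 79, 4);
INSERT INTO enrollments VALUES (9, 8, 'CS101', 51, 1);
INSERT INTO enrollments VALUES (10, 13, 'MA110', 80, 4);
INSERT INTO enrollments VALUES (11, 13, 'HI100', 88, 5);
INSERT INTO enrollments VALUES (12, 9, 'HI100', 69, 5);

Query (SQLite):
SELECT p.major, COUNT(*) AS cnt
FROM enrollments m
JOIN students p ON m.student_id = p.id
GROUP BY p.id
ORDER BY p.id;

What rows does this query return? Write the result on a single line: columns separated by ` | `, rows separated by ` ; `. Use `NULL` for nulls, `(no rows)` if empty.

CS | 1 ; Music | 1 ; Chemistry | 6 ; Music | 4

Join each enrollments row to its students via student_id.
Group joined rows by students.id; compute COUNT(*) per group.
  4: ids {8} → COUNT(*)=1
  8: ids {9} → COUNT(*)=1
  9: ids {1, 2, 3, 6, 7, 12} → COUNT(*)=6
  13: ids {4, 5, 10, 11} → COUNT(*)=4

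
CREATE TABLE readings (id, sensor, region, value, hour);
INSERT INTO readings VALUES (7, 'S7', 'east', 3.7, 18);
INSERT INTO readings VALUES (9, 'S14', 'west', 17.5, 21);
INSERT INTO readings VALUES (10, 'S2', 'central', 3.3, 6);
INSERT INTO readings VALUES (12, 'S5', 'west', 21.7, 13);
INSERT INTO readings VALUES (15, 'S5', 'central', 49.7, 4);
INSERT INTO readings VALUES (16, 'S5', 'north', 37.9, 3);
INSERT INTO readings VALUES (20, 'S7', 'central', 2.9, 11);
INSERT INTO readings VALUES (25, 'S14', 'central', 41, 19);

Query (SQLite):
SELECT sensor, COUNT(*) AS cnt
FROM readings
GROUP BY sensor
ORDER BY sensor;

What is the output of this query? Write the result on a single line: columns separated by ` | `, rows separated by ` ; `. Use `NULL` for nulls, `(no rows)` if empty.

Partition readings by sensor; compute COUNT(*) within each group.
  S14: ids {9, 25} → COUNT(*)=2
  S2: ids {10} → COUNT(*)=1
  S5: ids {12, 15, 16} → COUNT(*)=3
  S7: ids {7, 20} → COUNT(*)=2

S14 | 2 ; S2 | 1 ; S5 | 3 ; S7 | 2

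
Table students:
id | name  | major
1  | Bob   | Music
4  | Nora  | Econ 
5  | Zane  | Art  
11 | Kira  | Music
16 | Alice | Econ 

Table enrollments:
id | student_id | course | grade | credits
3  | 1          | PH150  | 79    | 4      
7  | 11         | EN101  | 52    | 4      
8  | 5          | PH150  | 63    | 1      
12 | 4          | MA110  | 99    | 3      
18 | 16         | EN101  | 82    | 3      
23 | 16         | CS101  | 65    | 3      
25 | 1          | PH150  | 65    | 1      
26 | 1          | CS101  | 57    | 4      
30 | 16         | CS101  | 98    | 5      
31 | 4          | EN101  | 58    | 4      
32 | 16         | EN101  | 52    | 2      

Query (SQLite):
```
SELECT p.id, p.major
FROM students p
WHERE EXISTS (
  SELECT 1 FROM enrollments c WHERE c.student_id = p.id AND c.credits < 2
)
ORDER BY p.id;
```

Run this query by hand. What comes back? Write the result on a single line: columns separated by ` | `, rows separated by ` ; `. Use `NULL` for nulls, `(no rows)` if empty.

For each students row, check whether any enrollments with matching student_id has credits < 2.
Keep rows where that is true.

1 | Music ; 5 | Art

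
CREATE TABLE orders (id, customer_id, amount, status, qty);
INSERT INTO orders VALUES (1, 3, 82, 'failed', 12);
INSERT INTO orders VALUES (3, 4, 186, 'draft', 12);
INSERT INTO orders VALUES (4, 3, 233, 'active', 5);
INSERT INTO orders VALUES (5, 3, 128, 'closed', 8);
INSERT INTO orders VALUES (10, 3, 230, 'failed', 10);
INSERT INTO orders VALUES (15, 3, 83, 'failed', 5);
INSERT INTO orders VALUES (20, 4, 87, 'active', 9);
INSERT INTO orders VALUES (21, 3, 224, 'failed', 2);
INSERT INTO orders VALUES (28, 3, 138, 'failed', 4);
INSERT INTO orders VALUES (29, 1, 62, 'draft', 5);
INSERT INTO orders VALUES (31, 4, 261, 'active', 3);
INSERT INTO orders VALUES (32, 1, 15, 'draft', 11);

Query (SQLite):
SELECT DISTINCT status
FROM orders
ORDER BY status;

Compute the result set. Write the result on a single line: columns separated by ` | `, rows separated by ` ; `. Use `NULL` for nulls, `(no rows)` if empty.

active ; closed ; draft ; failed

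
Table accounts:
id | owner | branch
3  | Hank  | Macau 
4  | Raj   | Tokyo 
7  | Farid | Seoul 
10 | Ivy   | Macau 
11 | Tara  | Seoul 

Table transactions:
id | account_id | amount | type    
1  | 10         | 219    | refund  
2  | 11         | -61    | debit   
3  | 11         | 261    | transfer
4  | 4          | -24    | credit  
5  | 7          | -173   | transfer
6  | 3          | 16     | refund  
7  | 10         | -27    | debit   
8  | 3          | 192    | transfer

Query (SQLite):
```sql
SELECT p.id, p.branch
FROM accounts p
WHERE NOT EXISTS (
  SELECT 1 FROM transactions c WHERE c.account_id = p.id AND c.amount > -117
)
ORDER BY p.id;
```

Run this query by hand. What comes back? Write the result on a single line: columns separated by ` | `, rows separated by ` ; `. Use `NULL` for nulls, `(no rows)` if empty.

For each accounts row, check whether any transactions with matching account_id has amount > -117.
Keep rows where that is false.

7 | Seoul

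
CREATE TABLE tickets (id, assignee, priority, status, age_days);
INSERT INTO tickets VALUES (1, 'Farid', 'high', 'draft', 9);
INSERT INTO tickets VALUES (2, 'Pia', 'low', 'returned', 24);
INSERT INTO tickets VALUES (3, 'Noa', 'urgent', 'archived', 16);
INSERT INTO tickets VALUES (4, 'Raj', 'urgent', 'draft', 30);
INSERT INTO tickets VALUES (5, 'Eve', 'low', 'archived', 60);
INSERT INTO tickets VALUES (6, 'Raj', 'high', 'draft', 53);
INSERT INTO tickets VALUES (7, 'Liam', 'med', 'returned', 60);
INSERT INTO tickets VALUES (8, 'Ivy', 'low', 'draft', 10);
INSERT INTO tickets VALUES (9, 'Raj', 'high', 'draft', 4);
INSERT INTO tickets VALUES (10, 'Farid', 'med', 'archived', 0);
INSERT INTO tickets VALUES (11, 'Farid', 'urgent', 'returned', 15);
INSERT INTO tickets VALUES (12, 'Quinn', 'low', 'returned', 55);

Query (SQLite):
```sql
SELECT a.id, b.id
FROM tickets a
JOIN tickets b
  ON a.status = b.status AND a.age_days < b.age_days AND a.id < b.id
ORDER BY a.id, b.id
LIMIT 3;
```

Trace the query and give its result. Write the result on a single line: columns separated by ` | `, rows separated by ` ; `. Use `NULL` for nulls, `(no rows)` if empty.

Pairs (a,b) with same status, a.age_days < b.age_days, a.id < b.id.
status groups: archived:{3,5,10} draft:{1,4,6,8,9} returned:{2,7,11,12}
Ordered by (a.id, b.id); first 3.

1 | 4 ; 1 | 6 ; 1 | 8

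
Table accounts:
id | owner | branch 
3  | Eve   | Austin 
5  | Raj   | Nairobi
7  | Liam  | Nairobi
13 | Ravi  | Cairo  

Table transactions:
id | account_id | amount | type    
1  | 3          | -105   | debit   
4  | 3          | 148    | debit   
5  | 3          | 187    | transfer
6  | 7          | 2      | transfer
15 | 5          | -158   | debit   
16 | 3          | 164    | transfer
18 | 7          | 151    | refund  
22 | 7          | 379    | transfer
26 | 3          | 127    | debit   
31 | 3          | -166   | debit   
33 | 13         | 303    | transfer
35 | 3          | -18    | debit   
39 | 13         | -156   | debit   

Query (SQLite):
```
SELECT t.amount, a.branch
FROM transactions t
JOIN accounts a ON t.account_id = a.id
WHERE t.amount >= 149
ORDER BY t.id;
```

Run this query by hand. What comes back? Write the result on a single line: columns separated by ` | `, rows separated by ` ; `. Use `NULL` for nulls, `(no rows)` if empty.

Each transactions row matches the accounts row where account_id = accounts.id.
Then keep rows with t.amount >= 149.

187 | Austin ; 164 | Austin ; 151 | Nairobi ; 379 | Nairobi ; 303 | Cairo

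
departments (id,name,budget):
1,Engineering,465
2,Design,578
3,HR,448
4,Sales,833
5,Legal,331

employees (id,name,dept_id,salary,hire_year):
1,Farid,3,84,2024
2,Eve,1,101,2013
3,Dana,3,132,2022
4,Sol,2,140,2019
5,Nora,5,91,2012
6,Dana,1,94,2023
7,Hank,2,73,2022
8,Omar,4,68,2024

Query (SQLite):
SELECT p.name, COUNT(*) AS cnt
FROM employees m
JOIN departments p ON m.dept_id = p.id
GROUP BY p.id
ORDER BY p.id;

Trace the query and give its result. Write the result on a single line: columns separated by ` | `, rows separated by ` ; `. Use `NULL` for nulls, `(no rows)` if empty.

Engineering | 2 ; Design | 2 ; HR | 2 ; Sales | 1 ; Legal | 1

Join each employees row to its departments via dept_id.
Group joined rows by departments.id; compute COUNT(*) per group.
  1: ids {2, 6} → COUNT(*)=2
  2: ids {4, 7} → COUNT(*)=2
  3: ids {1, 3} → COUNT(*)=2
  4: ids {8} → COUNT(*)=1
  5: ids {5} → COUNT(*)=1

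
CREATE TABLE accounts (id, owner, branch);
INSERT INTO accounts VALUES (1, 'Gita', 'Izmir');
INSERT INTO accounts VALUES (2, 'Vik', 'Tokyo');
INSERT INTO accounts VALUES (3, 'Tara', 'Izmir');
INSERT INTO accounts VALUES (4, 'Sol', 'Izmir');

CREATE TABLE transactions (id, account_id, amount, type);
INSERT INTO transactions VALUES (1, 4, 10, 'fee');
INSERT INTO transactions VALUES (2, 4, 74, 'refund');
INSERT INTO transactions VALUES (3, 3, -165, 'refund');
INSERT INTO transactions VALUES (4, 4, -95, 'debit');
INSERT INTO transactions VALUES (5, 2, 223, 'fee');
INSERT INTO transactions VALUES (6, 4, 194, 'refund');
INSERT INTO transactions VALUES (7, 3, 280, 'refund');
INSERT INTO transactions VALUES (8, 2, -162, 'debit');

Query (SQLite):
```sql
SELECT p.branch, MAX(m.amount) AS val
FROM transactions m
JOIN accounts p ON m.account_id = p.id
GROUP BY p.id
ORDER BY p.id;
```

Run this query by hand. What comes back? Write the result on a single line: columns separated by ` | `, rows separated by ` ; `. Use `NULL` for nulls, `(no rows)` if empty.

Join each transactions row to its accounts via account_id.
Group joined rows by accounts.id; compute MAX(m.amount) per group.
  2: ids {5, 8} → MAX(m.amount)=223
  3: ids {3, 7} → MAX(m.amount)=280
  4: ids {1, 2, 4, 6} → MAX(m.amount)=194

Tokyo | 223 ; Izmir | 280 ; Izmir | 194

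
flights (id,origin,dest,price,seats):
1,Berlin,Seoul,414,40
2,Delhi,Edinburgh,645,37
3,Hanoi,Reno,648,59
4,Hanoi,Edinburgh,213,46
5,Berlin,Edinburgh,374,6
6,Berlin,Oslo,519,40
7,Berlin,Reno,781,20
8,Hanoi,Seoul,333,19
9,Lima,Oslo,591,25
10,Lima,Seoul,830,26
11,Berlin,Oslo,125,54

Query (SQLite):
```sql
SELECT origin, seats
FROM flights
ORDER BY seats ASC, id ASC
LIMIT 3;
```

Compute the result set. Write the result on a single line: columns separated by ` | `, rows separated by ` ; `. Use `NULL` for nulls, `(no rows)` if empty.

Sort by seats asc, tiebreak id asc: (6, id=5), (19, id=8), (20, id=7), (25, id=9), (26, id=10), (37, id=2) …. Take first 3.

Berlin | 6 ; Hanoi | 19 ; Berlin | 20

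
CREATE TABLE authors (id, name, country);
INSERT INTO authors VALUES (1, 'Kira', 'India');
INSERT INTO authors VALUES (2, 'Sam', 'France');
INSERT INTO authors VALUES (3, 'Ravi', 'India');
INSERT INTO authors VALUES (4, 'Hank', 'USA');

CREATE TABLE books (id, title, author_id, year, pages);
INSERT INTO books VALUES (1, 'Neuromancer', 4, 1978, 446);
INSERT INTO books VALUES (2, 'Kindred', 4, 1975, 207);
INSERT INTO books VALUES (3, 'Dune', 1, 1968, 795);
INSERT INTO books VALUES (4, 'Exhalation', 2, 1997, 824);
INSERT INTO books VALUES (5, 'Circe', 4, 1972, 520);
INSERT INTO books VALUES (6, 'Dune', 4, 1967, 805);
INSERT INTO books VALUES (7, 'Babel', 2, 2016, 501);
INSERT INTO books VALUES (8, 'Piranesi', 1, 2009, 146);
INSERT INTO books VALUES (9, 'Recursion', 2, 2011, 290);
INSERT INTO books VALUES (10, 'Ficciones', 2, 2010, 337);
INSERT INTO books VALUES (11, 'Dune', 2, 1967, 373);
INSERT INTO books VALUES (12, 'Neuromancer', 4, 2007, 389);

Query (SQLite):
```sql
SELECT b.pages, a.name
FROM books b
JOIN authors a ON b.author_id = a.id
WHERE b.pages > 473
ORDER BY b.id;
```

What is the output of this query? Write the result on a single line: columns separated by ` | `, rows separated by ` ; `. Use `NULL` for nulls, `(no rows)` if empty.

Each books row matches the authors row where author_id = authors.id.
Then keep rows with b.pages > 473.

795 | Kira ; 824 | Sam ; 520 | Hank ; 805 | Hank ; 501 | Sam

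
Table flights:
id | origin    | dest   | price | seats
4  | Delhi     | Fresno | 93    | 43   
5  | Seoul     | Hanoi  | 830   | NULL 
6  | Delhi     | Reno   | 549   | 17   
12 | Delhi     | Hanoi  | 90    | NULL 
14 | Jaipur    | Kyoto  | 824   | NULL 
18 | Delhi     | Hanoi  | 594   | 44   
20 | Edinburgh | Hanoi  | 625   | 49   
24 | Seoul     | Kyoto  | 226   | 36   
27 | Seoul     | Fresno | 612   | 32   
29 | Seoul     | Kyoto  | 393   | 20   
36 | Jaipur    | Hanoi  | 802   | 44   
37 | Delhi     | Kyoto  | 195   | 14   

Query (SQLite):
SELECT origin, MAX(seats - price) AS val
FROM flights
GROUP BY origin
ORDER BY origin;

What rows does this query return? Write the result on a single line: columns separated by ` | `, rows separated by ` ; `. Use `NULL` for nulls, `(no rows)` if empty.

For each row compute seats - price.
Group by origin; take MAX of the expression per group.
  Delhi: ids {4, 6, 12, 18, 37} → MAX(seats - price)=-50
  Edinburgh: ids {20} → MAX(seats - price)=-576
  Jaipur: ids {14, 36} → MAX(seats - price)=-758
  Seoul: ids {5, 24, 27, 29} → MAX(seats - price)=-190

Delhi | -50 ; Edinburgh | -576 ; Jaipur | -758 ; Seoul | -190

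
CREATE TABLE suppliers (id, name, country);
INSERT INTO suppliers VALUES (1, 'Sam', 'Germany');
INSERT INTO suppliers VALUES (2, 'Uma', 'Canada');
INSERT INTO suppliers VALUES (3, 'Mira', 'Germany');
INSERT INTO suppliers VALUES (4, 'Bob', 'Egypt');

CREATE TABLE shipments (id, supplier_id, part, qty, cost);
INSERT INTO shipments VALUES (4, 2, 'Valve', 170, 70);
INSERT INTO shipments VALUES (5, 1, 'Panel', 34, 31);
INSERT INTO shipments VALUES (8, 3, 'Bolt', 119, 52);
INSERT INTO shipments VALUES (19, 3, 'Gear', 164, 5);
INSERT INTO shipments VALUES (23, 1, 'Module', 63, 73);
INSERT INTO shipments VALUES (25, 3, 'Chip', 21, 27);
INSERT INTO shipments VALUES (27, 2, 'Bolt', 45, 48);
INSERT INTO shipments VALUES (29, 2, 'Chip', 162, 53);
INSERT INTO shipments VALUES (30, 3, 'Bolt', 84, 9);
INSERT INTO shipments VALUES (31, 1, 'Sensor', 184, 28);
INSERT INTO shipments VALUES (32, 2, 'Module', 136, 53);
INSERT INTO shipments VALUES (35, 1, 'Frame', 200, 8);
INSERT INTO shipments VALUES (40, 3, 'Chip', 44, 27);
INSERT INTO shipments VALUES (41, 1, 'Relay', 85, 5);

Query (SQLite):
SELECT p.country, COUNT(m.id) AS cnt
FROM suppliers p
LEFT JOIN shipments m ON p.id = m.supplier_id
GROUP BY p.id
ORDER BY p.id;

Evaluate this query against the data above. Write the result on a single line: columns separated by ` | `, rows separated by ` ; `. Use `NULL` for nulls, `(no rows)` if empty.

Germany | 5 ; Canada | 4 ; Germany | 5 ; Egypt | 0

LEFT JOIN keeps every suppliers row; unmatched ones get NULL for shipments columns.
Group by suppliers.id and compute COUNT(m.id). COUNT(col) of an all-NULL group is 0.
  1: ids {5, 23, 31, 35, 41} → COUNT(m.id)=5
  2: ids {4, 27, 29, 32} → COUNT(m.id)=4
  3: ids {8, 19, 25, 30, 40} → COUNT(m.id)=5
  4: ids {—} → COUNT(m.id)=0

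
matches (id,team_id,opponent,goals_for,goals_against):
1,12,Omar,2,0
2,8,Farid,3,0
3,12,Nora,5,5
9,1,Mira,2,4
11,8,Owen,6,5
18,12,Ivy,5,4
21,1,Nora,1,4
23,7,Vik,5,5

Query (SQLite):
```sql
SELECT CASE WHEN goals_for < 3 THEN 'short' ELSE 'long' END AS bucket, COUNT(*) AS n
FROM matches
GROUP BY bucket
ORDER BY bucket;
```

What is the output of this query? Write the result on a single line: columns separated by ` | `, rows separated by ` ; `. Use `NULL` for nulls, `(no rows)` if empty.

Bucket rows by goals_for < 3 → 'short' else 'long'; count each bucket.

long | 5 ; short | 3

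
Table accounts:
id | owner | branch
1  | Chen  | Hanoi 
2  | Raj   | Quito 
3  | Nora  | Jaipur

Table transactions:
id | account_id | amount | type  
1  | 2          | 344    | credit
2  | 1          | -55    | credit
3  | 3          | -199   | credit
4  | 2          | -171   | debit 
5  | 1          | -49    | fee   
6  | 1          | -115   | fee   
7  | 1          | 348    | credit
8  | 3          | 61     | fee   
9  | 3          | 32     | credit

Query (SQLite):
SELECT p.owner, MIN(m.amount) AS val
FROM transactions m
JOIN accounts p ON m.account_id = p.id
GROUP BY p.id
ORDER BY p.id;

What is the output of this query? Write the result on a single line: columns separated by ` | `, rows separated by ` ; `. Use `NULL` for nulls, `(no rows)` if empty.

Chen | -115 ; Raj | -171 ; Nora | -199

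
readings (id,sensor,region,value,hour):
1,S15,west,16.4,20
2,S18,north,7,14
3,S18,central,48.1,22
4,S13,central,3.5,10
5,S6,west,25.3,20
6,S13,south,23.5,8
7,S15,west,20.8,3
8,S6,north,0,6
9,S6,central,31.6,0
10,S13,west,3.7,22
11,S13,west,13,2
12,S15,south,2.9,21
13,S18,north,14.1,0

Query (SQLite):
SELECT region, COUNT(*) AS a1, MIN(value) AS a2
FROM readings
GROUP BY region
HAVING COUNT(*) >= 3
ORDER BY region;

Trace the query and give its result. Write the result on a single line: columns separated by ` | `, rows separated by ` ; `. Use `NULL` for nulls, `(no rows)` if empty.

central | 3 | 3.5 ; north | 3 | 0 ; west | 5 | 3.7

Group readings by region.
Per group compute: COUNT(*), MIN(value).
HAVING: drop groups with fewer than 3 rows.
  central: ids {3, 4, 9} → COUNT(*)=3, MIN(value)=3.5
  north: ids {2, 8, 13} → COUNT(*)=3, MIN(value)=0
  south: ids {6, 12} → COUNT(*)=2, MIN(value)=2.9
  west: ids {1, 5, 7, 10, 11} → COUNT(*)=5, MIN(value)=3.7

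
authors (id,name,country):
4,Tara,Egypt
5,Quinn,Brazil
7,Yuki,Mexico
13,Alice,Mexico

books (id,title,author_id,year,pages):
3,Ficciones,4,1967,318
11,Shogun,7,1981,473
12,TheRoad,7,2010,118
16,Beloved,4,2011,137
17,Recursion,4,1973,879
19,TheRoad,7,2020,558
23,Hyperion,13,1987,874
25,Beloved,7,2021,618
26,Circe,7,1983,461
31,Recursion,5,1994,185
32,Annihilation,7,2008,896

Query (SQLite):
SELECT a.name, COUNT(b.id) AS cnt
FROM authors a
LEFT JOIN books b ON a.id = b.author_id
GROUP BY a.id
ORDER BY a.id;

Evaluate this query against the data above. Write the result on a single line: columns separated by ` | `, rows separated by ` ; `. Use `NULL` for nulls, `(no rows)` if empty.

LEFT JOIN keeps every authors row; unmatched ones get NULL for books columns.
Group by authors.id and compute COUNT(b.id). COUNT(col) of an all-NULL group is 0.
  4: ids {3, 16, 17} → COUNT(b.id)=3
  5: ids {31} → COUNT(b.id)=1
  7: ids {11, 12, 19, 25, 26, 32} → COUNT(b.id)=6
  13: ids {23} → COUNT(b.id)=1

Tara | 3 ; Quinn | 1 ; Yuki | 6 ; Alice | 1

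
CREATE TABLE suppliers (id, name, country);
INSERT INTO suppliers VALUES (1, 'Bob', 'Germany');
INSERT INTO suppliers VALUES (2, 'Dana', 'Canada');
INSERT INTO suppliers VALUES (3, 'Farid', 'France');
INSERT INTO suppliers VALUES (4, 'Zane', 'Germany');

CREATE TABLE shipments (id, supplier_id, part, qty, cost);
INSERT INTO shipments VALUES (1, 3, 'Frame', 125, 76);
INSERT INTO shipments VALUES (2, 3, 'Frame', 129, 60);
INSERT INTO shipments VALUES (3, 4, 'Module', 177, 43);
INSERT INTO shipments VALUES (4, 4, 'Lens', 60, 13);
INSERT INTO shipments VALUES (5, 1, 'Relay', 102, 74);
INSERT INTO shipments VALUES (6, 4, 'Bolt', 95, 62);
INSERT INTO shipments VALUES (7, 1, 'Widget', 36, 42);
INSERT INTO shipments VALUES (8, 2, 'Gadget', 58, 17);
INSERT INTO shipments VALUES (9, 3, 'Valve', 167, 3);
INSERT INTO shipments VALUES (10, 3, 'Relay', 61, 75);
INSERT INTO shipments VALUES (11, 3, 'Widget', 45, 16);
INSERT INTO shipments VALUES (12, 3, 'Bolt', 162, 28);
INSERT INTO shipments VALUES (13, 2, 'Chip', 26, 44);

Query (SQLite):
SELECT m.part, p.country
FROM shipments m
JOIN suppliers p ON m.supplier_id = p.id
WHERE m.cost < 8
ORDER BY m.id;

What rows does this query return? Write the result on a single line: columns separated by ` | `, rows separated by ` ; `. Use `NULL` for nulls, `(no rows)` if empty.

Valve | France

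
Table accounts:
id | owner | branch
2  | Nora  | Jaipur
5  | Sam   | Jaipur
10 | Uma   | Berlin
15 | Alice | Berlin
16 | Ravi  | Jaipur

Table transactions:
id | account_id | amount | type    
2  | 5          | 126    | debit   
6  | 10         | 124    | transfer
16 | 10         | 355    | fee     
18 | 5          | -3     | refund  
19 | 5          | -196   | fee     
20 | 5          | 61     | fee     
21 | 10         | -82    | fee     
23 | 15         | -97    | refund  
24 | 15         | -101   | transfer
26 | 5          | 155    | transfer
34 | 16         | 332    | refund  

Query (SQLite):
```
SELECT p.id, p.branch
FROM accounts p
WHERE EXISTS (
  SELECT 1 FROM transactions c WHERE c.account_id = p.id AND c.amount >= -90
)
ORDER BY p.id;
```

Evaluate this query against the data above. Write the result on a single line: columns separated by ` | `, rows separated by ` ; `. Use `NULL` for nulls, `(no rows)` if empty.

For each accounts row, check whether any transactions with matching account_id has amount >= -90.
Keep rows where that is true.

5 | Jaipur ; 10 | Berlin ; 16 | Jaipur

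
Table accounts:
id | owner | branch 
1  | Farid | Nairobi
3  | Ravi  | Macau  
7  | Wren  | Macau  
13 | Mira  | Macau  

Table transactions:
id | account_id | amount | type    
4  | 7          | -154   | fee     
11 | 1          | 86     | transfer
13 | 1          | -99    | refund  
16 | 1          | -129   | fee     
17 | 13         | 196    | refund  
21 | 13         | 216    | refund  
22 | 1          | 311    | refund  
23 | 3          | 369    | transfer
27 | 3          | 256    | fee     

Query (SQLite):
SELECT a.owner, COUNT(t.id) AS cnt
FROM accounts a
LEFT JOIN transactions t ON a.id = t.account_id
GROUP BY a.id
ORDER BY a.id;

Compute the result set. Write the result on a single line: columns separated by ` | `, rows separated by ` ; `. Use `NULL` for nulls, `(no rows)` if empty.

Farid | 4 ; Ravi | 2 ; Wren | 1 ; Mira | 2

LEFT JOIN keeps every accounts row; unmatched ones get NULL for transactions columns.
Group by accounts.id and compute COUNT(t.id). COUNT(col) of an all-NULL group is 0.
  1: ids {11, 13, 16, 22} → COUNT(t.id)=4
  3: ids {23, 27} → COUNT(t.id)=2
  7: ids {4} → COUNT(t.id)=1
  13: ids {17, 21} → COUNT(t.id)=2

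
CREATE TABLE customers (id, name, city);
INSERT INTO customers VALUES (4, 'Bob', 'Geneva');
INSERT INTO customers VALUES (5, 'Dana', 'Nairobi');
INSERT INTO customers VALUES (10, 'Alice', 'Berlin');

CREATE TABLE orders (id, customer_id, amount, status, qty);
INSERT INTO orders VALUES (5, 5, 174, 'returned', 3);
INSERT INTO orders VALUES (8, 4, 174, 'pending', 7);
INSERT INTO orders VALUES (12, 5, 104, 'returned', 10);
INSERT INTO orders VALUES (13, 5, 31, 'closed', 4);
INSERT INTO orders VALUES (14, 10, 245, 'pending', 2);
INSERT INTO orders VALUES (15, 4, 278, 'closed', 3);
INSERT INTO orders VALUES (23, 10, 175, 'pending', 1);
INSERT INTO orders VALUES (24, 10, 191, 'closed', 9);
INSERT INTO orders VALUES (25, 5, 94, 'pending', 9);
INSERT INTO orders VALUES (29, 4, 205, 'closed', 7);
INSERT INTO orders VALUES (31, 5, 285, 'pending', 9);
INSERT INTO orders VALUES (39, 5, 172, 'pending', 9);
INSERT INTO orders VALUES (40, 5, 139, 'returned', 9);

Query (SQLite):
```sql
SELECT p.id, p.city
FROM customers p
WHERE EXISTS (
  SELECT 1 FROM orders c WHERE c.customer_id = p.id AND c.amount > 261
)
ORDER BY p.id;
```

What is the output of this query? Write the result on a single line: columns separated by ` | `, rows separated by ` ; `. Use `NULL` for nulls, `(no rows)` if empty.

For each customers row, check whether any orders with matching customer_id has amount > 261.
Keep rows where that is true.

4 | Geneva ; 5 | Nairobi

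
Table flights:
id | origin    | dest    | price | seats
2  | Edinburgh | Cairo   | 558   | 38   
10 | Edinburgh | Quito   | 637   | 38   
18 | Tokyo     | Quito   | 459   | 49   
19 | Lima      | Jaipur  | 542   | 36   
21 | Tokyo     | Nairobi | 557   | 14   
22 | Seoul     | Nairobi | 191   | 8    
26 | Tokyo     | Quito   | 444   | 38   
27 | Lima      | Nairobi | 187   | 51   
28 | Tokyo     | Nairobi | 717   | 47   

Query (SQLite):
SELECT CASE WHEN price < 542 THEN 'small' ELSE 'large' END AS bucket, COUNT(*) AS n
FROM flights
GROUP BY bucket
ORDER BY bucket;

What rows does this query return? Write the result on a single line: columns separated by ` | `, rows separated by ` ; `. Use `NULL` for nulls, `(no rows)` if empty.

Bucket rows by price < 542 → 'small' else 'large'; count each bucket.

large | 5 ; small | 4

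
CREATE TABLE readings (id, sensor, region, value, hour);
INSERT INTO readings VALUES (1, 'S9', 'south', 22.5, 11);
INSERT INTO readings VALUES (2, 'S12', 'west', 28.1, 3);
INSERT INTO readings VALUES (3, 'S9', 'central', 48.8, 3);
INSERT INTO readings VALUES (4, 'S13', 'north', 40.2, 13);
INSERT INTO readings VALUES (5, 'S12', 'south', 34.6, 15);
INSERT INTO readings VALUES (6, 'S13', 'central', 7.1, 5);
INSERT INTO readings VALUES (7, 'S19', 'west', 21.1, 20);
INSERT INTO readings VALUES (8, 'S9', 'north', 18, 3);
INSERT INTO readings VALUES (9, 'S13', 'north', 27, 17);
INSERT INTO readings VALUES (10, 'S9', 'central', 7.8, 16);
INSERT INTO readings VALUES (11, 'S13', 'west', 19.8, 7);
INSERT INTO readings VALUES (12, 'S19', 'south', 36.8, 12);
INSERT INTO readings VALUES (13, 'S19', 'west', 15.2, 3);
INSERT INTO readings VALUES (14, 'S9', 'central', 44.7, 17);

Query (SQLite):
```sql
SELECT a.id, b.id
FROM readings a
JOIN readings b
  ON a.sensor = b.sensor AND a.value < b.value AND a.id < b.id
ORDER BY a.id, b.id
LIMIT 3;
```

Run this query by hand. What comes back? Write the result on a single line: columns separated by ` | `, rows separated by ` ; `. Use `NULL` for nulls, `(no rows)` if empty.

1 | 3 ; 1 | 14 ; 2 | 5

Pairs (a,b) with same sensor, a.value < b.value, a.id < b.id.
sensor groups: S12:{2,5} S13:{4,6,9,11} S19:{7,12,13} S9:{1,3,8,10,14}
Ordered by (a.id, b.id); first 3.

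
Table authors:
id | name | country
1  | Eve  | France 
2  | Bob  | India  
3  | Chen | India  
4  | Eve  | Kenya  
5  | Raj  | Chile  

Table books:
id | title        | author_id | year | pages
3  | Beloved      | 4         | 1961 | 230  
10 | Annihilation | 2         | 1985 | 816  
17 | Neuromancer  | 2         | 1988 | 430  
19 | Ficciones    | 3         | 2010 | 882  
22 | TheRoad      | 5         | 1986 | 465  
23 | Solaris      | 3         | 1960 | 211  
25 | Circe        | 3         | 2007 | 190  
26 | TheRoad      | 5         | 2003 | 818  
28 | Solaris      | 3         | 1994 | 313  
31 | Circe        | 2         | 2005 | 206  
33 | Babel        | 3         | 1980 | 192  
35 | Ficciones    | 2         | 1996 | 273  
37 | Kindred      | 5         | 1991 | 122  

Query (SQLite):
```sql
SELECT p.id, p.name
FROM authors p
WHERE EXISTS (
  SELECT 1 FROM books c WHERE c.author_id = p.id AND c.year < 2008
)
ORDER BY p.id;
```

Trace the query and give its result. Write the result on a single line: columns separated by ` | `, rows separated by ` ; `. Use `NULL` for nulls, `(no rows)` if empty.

2 | Bob ; 3 | Chen ; 4 | Eve ; 5 | Raj

For each authors row, check whether any books with matching author_id has year < 2008.
Keep rows where that is true.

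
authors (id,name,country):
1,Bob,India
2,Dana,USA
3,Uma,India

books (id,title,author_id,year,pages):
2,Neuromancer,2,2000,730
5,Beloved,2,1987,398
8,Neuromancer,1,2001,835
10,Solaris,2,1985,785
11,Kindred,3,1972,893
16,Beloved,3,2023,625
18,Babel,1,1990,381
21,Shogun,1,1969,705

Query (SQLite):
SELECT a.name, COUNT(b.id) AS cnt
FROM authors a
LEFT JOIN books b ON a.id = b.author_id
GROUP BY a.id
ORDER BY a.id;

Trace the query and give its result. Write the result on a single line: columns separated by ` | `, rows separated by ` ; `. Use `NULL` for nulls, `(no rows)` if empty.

LEFT JOIN keeps every authors row; unmatched ones get NULL for books columns.
Group by authors.id and compute COUNT(b.id). COUNT(col) of an all-NULL group is 0.
  1: ids {8, 18, 21} → COUNT(b.id)=3
  2: ids {2, 5, 10} → COUNT(b.id)=3
  3: ids {11, 16} → COUNT(b.id)=2

Bob | 3 ; Dana | 3 ; Uma | 2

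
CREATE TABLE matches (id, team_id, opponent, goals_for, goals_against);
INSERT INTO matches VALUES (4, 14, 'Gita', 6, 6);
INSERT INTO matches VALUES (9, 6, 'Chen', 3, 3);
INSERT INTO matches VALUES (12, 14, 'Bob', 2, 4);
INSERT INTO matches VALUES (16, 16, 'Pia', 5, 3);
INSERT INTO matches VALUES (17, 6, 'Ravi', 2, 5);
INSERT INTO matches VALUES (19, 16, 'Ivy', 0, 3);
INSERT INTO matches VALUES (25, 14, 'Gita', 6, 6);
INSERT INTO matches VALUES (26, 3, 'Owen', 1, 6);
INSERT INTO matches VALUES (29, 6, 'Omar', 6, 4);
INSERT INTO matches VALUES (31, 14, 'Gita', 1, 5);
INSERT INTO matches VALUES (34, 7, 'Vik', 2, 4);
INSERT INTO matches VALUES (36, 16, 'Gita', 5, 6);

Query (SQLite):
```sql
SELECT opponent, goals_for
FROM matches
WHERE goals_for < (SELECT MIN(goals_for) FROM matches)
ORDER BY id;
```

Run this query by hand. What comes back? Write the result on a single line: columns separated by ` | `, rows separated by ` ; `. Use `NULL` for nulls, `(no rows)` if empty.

(no rows)

Scalar subquery: MIN(goals_for) over all matches rows = 0.
Keep rows where goals_for < that value.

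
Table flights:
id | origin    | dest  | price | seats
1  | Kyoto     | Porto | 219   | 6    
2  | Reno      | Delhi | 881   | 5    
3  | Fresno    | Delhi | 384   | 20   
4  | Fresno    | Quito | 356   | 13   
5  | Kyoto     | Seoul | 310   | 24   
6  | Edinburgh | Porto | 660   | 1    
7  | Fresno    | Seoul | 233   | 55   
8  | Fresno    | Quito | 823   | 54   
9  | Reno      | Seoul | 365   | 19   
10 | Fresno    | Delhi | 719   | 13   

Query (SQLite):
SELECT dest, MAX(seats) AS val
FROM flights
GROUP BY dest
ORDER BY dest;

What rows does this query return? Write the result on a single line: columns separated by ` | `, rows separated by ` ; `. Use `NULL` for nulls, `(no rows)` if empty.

Partition flights by dest; compute MAX(seats) within each group.
  Delhi: ids {2, 3, 10} → MAX(seats)=20
  Porto: ids {1, 6} → MAX(seats)=6
  Quito: ids {4, 8} → MAX(seats)=54
  Seoul: ids {5, 7, 9} → MAX(seats)=55

Delhi | 20 ; Porto | 6 ; Quito | 54 ; Seoul | 55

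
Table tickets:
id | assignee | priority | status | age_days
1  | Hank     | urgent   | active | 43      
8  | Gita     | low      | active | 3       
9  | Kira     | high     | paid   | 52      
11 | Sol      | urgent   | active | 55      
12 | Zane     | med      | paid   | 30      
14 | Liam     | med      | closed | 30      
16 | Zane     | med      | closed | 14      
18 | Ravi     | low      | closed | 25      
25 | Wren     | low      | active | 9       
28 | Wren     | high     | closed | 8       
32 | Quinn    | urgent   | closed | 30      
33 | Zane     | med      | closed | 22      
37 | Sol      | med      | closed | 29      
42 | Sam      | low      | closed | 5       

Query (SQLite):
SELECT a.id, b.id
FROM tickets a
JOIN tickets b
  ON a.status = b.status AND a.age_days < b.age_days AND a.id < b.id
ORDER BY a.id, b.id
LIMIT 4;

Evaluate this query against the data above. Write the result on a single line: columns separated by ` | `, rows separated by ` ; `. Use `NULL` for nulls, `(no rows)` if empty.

Pairs (a,b) with same status, a.age_days < b.age_days, a.id < b.id.
status groups: active:{1,8,11,25} closed:{14,16,18,28,32,33,37,42} paid:{9,12}
Ordered by (a.id, b.id); first 4.

1 | 11 ; 8 | 11 ; 8 | 25 ; 16 | 18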